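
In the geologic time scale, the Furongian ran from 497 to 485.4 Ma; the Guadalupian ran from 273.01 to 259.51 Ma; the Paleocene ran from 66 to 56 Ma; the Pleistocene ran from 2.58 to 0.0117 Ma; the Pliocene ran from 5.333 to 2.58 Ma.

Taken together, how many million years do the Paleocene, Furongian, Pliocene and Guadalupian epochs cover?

Duration is start − end for each: (66 − 56) + (497 − 485.4) + (5.333 − 2.58) + (273.01 − 259.51).
That is 10 + 11.6 + 2.753 + 13.5, which totals 37.853 million years.

37.853 million years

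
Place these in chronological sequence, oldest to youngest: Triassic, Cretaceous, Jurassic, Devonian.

Devonian → Triassic → Jurassic → Cretaceous

Group by era (each group listed oldest first) — Paleozoic: Devonian; Mesozoic: Triassic, Jurassic, Cretaceous. The eras run Paleozoic → Mesozoic → Cenozoic. Concatenating the groups in that era order gives oldest to youngest directly.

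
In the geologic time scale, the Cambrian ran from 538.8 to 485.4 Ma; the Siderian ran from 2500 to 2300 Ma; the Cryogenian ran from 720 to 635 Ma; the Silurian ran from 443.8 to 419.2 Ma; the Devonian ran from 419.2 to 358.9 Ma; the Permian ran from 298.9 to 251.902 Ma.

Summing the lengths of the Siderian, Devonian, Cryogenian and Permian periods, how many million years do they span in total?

Duration is start − end for each: (2500 − 2300) + (419.2 − 358.9) + (720 − 635) + (298.9 − 251.902).
That is 200 + 60.3 + 85 + 46.998, which totals 392.298 million years.

392.298 million years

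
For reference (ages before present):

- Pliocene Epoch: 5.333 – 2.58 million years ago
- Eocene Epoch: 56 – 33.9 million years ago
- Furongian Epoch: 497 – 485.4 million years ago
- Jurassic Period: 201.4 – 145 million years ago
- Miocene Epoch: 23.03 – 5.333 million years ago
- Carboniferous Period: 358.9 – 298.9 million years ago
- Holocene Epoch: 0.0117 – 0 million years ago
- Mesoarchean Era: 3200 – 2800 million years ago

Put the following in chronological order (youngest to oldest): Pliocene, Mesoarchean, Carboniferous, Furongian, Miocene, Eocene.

Read off each span (Ma): Pliocene 5.333–2.58; Mesoarchean 3200–2800; Carboniferous 358.9–298.9; Furongian 497–485.4; Miocene 23.03–5.333; Eocene 56–33.9.
Larger Ma is older, so oldest→youngest is Mesoarchean, Furongian, Carboniferous, Eocene, Miocene, Pliocene; reverse it for youngest→oldest.

Pliocene, then Miocene, then Eocene, then Carboniferous, then Furongian, then Mesoarchean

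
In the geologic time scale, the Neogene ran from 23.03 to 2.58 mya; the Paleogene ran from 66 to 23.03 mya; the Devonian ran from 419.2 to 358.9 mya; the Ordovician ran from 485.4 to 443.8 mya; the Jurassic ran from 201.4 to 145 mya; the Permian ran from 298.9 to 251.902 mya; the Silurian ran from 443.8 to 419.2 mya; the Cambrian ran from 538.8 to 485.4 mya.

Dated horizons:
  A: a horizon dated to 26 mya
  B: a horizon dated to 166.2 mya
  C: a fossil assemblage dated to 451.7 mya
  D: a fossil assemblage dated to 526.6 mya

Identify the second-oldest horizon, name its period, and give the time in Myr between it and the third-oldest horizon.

Sorted oldest-first by Ma: D (526.6), C (451.7), B (166.2), A (26).
The second oldest is C at 451.7 Ma, which lies in 485.4–443.8 Ma: the Ordovician.
The third oldest is B at 166.2 Ma; separation = |451.7 − 166.2| = 285.5 Myr.

C, in the Ordovician; 285.5 million years to B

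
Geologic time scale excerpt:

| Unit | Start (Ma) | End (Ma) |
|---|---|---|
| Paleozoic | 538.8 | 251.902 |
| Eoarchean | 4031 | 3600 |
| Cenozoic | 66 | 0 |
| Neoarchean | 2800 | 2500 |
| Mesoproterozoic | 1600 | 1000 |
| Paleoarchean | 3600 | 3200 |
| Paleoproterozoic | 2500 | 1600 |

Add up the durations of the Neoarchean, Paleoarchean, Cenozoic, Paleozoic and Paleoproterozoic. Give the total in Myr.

1952.898 million years

Each duration: Neoarchean = 300; Paleoarchean = 400; Cenozoic = 66; Paleozoic = 286.898; Paleoproterozoic = 900.
Sum: 300 + 400 + 66 + 286.898 + 900 = 1952.898 Myr.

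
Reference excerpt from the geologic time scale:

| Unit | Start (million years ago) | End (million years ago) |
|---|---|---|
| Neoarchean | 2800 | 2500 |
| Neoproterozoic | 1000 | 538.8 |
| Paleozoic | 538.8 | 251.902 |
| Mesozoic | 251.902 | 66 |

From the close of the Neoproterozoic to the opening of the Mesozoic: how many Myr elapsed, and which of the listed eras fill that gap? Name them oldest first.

The Neoproterozoic closes at 538.8 Ma and the Mesozoic opens at 251.902 Ma, so the interval is 538.8 − 251.902 = 286.898 Myr.
An era fits inside if it starts at or after 538.8 Ma and ends at or before 251.902 Ma; oldest first that gives Paleozoic.

286.898 million years; Paleozoic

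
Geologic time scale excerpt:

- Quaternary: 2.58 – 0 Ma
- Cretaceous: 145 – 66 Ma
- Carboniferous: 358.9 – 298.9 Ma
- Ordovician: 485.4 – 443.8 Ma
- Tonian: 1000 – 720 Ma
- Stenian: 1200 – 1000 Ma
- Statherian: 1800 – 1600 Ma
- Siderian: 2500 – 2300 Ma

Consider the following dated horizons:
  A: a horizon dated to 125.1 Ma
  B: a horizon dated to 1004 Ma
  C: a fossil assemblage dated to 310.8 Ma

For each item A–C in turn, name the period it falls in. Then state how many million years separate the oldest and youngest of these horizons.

A: 125.1 Ma lies in 145–66 Ma, so Cretaceous.
B: 1004 Ma lies in 1200–1000 Ma, so Stenian.
C: 310.8 Ma lies in 358.9–298.9 Ma, so Carboniferous.
Oldest = 1004 Ma, youngest = 125.1 Ma → span 878.9 Myr.

A — Cretaceous; B — Stenian; C — Carboniferous; span 878.9 million years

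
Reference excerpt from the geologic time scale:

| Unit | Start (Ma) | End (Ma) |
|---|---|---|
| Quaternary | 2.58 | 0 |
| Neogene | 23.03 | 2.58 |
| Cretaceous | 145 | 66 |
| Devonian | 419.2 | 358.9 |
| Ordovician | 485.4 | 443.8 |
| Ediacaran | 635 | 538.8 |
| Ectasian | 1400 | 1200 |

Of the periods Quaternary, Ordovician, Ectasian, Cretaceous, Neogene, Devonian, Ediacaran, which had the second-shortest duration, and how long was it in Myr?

Start − end for each: Quaternary 2.58 − 0 = 2.58; Ordovician 485.4 − 443.8 = 41.6; Ectasian 1400 − 1200 = 200; Cretaceous 145 − 66 = 79; Neogene 23.03 − 2.58 = 20.45; Devonian 419.2 − 358.9 = 60.3; Ediacaran 635 − 538.8 = 96.2.
Ranking these from shortest: Quaternary < Neogene < Ordovician < Devonian < Cretaceous < Ediacaran < Ectasian.
Position 2 in that ranking is Neogene, which lasted 20.45 Myr.

Neogene, 20.45 million years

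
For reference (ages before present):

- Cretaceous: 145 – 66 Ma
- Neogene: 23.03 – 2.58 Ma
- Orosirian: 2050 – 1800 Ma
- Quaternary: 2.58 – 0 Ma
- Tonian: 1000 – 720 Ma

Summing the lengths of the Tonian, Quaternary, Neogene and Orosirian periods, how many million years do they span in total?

Duration is start − end for each: (1000 − 720) + (2.58 − 0) + (23.03 − 2.58) + (2050 − 1800).
That is 280 + 2.58 + 20.45 + 250, which totals 553.03 million years.

553.03 million years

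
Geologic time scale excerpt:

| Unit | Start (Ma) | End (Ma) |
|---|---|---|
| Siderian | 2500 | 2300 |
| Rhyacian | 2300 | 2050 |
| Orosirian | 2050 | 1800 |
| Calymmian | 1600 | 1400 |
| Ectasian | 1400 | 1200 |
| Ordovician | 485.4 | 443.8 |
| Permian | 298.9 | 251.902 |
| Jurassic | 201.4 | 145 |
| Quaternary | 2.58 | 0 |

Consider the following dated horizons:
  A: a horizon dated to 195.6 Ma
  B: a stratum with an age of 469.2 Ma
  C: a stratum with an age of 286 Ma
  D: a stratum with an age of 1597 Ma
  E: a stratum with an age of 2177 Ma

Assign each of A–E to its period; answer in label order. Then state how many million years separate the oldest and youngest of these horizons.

A — Jurassic; B — Ordovician; C — Permian; D — Calymmian; E — Rhyacian; span 1981.4 million years

Match each age against the start–end ranges in the excerpt: A = 195.6 Ma → Jurassic (201.4–145); B = 469.2 Ma → Ordovician (485.4–443.8); C = 286 Ma → Permian (298.9–251.902); D = 1597 Ma → Calymmian (1600–1400); E = 2177 Ma → Rhyacian (2300–2050).
The largest age is 2177 Ma and the smallest is 195.6 Ma; their difference is 1981.4 Myr.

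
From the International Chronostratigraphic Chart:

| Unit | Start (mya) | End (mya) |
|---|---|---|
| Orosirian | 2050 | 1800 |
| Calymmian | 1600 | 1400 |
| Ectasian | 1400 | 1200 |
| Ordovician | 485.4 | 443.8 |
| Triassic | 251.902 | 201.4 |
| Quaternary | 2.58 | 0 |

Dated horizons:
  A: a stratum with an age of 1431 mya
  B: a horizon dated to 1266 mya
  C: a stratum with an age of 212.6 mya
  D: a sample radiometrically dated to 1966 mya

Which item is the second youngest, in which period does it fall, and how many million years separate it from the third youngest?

B, in the Ectasian; 165 million years to A

Smaller Ma means younger, so youngest first: C 212.6 < B 1266 < A 1431 < D 1966.
Counting 2 along gives B (1266 Ma); the excerpt puts that inside the Ectasian, 1400–1200 Ma.
Next in line is A (1431 Ma), and 1431 − 1266 = 165 Myr.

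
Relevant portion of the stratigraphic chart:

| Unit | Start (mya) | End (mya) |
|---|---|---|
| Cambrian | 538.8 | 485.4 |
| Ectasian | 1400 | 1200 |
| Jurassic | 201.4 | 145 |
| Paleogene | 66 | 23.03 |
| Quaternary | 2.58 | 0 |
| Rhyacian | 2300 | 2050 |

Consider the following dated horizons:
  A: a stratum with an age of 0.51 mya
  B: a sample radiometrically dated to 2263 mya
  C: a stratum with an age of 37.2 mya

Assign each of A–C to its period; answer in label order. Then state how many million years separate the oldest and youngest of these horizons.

A — Quaternary; B — Rhyacian; C — Paleogene; span 2262.49 million years

A: 0.51 Ma lies in 2.58–0 Ma, so Quaternary.
B: 2263 Ma lies in 2300–2050 Ma, so Rhyacian.
C: 37.2 Ma lies in 66–23.03 Ma, so Paleogene.
Oldest = 2263 Ma, youngest = 0.51 Ma → span 2262.49 Myr.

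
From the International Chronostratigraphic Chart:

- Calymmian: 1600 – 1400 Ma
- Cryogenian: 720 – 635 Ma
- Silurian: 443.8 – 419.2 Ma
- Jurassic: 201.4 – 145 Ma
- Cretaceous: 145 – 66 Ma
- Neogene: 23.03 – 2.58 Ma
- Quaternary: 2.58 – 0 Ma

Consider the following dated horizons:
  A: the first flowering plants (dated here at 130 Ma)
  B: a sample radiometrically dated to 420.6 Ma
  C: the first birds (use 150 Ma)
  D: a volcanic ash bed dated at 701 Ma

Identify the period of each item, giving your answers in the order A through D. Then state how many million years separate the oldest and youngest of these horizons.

A — Cretaceous; B — Silurian; C — Jurassic; D — Cryogenian; span 571 million years

A: 130 Ma lies in 145–66 Ma, so Cretaceous.
B: 420.6 Ma lies in 443.8–419.2 Ma, so Silurian.
C: 150 Ma lies in 201.4–145 Ma, so Jurassic.
D: 701 Ma lies in 720–635 Ma, so Cryogenian.
Oldest = 701 Ma, youngest = 130 Ma → span 571 Myr.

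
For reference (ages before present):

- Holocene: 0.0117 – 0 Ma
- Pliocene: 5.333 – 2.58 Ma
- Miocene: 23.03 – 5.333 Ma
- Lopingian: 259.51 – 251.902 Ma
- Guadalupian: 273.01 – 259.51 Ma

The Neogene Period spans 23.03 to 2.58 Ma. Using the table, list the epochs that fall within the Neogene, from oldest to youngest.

Miocene, Pliocene

Epochs with both bounds inside 23.03–2.58 Ma: Miocene (23.03–5.333), Pliocene (5.333–2.58).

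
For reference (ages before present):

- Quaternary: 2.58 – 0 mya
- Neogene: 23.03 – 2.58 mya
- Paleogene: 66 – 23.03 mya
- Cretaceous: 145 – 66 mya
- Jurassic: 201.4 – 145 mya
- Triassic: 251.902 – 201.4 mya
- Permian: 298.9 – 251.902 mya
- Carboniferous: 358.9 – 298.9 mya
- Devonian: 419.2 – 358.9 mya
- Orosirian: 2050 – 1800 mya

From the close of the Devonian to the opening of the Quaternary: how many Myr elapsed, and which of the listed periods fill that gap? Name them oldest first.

End of Devonian = 358.9 Ma; start of Quaternary = 2.58 Ma.
Gap = 358.9 − 2.58 = 356.32 Myr.
Periods wholly inside 358.9–2.58 Ma: Carboniferous (358.9–298.9), Permian (298.9–251.902), Triassic (251.902–201.4), Jurassic (201.4–145), Cretaceous (145–66), Paleogene (66–23.03), Neogene (23.03–2.58).

356.32 million years; Carboniferous, Permian, Triassic, Jurassic, Cretaceous, Paleogene, Neogene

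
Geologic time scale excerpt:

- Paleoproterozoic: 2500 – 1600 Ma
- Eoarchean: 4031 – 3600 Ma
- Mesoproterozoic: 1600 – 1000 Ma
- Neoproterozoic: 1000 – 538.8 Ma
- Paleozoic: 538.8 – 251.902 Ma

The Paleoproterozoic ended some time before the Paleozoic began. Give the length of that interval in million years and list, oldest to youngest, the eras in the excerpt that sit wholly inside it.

1061.2 million years; Mesoproterozoic, Neoproterozoic

End of Paleoproterozoic = 1600 Ma; start of Paleozoic = 538.8 Ma.
Gap = 1600 − 538.8 = 1061.2 Myr.
Eras wholly inside 1600–538.8 Ma: Mesoproterozoic (1600–1000), Neoproterozoic (1000–538.8).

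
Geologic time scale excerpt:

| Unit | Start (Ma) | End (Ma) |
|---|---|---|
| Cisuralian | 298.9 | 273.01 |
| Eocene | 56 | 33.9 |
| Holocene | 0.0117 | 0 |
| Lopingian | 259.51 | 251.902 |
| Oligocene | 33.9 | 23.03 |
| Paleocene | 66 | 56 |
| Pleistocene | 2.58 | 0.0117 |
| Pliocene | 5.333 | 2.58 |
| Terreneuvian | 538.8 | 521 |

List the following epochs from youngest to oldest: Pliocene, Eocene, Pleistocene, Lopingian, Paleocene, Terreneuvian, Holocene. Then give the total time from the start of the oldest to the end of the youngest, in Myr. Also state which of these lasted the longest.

Holocene, Pleistocene, Pliocene, Eocene, Paleocene, Lopingian, Terreneuvian; total span 538.8 Myr; longest is Eocene

Start ages (Ma): Terreneuvian 538.8, Lopingian 259.51, Paleocene 66, Eocene 56, Pliocene 5.333, Pleistocene 2.58, Holocene 0.0117.
Ordered youngest to oldest: Holocene, Pleistocene, Pliocene, Eocene, Paleocene, Lopingian, Terreneuvian.
Span = 538.8 − 0 = 538.8 Myr.
Durations: Lopingian 7.608, Holocene 0.0117, Pliocene 2.753, Pleistocene 2.5683, Terreneuvian 17.8, Eocene 22.1, Paleocene 10 → longest is Eocene (22.1 Myr).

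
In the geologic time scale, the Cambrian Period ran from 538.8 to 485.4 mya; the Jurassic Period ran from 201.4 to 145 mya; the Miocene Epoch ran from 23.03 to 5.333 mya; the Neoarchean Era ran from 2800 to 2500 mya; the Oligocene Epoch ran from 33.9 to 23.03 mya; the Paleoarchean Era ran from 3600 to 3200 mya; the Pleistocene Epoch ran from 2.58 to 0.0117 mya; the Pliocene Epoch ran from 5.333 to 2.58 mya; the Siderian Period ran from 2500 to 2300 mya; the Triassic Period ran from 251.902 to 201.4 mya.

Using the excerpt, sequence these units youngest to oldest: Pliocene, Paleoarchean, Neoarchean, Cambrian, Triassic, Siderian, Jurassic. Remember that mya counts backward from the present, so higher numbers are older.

Pliocene → Jurassic → Triassic → Cambrian → Siderian → Neoarchean → Paleoarchean

The oldest of these is Paleoarchean (starts 3600 Ma) and the youngest is Pliocene (ends 2.58 Ma).
In between, by decreasing start age: Neoarchean (2800), Siderian (2500), Cambrian (538.8), Triassic (251.902), Jurassic (201.4).
Listing youngest first means reversing that sequence.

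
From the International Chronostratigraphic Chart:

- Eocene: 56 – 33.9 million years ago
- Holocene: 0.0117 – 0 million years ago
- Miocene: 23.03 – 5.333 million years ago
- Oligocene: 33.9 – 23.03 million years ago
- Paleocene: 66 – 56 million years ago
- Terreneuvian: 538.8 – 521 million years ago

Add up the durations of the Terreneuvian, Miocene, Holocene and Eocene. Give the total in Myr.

57.6087 million years

Duration is start − end for each: (538.8 − 521) + (23.03 − 5.333) + (0.0117 − 0) + (56 − 33.9).
That is 17.8 + 17.697 + 0.0117 + 22.1, which totals 57.6087 million years.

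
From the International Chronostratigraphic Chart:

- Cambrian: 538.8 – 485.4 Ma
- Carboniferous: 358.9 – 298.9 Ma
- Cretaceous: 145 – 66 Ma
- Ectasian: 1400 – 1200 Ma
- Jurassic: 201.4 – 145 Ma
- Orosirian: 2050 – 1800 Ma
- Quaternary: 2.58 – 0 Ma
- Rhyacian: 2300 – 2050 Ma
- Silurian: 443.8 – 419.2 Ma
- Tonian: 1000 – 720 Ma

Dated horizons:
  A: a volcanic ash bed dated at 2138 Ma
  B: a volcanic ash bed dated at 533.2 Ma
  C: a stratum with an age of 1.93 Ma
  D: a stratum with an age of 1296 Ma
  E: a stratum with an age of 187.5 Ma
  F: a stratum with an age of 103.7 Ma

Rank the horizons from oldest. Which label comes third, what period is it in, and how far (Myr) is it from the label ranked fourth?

Sorted oldest-first by Ma: A (2138), D (1296), B (533.2), E (187.5), F (103.7), C (1.93).
The third oldest is B at 533.2 Ma, which lies in 538.8–485.4 Ma: the Cambrian.
The fourth oldest is E at 187.5 Ma; separation = |533.2 − 187.5| = 345.7 Myr.

B, in the Cambrian; 345.7 million years to E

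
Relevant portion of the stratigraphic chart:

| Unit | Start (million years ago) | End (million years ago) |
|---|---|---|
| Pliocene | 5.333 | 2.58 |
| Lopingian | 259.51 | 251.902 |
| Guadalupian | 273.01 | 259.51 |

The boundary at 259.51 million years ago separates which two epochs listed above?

The Guadalupian ends at 259.51 million years ago and the Lopingian begins at 259.51 million years ago, so they share that boundary.

Guadalupian and Lopingian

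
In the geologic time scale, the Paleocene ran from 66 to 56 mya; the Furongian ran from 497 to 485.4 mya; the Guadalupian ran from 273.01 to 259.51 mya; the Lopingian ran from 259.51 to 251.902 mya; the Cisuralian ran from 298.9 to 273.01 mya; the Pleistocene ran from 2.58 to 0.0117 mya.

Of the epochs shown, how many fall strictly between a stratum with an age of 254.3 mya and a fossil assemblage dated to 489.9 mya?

2

The older date is 489.9 Ma and the younger is 254.3 Ma.
Epochs with start < 489.9 and end > 254.3 Ma: Cisuralian (298.9–273.01), Guadalupian (273.01–259.51).
That is 2 complete epochs.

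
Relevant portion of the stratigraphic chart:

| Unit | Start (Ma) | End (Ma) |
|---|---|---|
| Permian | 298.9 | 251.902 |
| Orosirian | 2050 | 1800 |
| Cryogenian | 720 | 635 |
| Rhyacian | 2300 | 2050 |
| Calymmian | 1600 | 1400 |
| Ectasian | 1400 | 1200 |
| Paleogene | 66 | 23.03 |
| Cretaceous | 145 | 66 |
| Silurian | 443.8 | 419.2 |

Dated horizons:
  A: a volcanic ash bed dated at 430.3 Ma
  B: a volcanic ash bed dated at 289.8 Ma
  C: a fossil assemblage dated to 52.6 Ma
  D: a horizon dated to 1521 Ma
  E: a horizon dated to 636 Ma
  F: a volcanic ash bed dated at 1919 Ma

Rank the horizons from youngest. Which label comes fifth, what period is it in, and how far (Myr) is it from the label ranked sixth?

Sorted youngest-first by Ma: C (52.6), B (289.8), A (430.3), E (636), D (1521), F (1919).
The fifth youngest is D at 1521 Ma, which lies in 1600–1400 Ma: the Calymmian.
The sixth youngest is F at 1919 Ma; separation = |1521 − 1919| = 398 Myr.

D, in the Calymmian; 398 million years to F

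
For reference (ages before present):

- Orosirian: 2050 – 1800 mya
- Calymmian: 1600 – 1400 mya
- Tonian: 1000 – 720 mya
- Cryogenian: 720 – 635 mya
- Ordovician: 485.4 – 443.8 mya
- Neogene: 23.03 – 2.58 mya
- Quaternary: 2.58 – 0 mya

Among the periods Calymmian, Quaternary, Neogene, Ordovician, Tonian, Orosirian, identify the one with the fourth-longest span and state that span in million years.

Start − end for each: Calymmian 1600 − 1400 = 200; Quaternary 2.58 − 0 = 2.58; Neogene 23.03 − 2.58 = 20.45; Ordovician 485.4 − 443.8 = 41.6; Tonian 1000 − 720 = 280; Orosirian 2050 − 1800 = 250.
Ranking these from longest: Tonian > Orosirian > Calymmian > Ordovician > Neogene > Quaternary.
Position 4 in that ranking is Ordovician, which lasted 41.6 Myr.

Ordovician, 41.6 million years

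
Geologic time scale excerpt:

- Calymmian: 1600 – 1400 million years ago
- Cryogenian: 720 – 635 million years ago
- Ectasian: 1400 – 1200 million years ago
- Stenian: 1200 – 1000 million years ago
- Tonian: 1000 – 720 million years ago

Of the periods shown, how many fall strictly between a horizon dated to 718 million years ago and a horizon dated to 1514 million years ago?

3

The older date is 1514 Ma and the younger is 718 Ma.
Periods with start < 1514 and end > 718 Ma: Ectasian (1400–1200), Stenian (1200–1000), Tonian (1000–720).
That is 3 complete periods.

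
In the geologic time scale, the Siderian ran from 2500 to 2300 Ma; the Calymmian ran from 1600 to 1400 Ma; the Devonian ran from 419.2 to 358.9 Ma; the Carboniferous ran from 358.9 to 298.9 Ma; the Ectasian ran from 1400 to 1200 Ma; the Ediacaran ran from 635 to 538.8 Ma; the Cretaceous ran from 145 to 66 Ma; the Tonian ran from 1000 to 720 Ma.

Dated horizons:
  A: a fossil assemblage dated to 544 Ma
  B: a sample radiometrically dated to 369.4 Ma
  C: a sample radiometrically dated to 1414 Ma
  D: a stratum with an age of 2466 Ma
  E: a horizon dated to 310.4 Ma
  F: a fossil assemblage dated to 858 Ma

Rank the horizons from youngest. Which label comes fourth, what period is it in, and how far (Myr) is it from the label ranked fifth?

Smaller Ma means younger, so youngest first: E 310.4 < B 369.4 < A 544 < F 858 < C 1414 < D 2466.
Counting 4 along gives F (858 Ma); the excerpt puts that inside the Tonian, 1000–720 Ma.
Next in line is C (1414 Ma), and 1414 − 858 = 556 Myr.

F, in the Tonian; 556 million years to C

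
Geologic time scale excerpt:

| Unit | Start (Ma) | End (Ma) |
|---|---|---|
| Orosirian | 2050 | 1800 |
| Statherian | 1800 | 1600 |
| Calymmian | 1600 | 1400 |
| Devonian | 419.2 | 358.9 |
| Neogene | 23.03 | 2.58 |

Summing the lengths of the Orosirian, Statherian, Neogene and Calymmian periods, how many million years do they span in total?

670.45 million years

Duration is start − end for each: (2050 − 1800) + (1800 − 1600) + (23.03 − 2.58) + (1600 − 1400).
That is 250 + 200 + 20.45 + 200, which totals 670.45 million years.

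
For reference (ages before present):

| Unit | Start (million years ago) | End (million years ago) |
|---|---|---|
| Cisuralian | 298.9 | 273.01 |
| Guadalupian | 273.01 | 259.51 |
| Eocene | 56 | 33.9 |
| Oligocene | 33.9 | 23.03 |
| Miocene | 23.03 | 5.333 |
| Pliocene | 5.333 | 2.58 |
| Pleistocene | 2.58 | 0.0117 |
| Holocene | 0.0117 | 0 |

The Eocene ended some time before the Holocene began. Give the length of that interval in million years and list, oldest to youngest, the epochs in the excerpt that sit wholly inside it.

33.8883 million years; Oligocene, Miocene, Pliocene, Pleistocene

End of Eocene = 33.9 Ma; start of Holocene = 0.0117 Ma.
Gap = 33.9 − 0.0117 = 33.8883 Myr.
Epochs wholly inside 33.9–0.0117 Ma: Oligocene (33.9–23.03), Miocene (23.03–5.333), Pliocene (5.333–2.58), Pleistocene (2.58–0.0117).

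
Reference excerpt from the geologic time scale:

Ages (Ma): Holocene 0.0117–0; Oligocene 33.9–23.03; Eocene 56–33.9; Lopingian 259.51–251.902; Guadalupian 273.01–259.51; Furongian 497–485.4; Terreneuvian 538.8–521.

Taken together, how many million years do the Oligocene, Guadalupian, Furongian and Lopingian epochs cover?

Each duration: Oligocene = 10.87; Guadalupian = 13.5; Furongian = 11.6; Lopingian = 7.608.
Sum: 10.87 + 13.5 + 11.6 + 7.608 = 43.578 Myr.

43.578 million years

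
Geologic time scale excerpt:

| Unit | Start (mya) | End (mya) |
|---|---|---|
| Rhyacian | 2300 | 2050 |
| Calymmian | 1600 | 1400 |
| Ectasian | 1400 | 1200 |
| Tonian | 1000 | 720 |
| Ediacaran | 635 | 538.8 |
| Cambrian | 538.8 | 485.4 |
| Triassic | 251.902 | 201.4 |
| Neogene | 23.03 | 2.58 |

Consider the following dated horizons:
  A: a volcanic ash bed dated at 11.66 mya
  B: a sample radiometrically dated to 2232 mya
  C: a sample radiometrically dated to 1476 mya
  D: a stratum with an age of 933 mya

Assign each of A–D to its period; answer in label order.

Match each age against the start–end ranges in the excerpt: A = 11.66 Ma → Neogene (23.03–2.58); B = 2232 Ma → Rhyacian (2300–2050); C = 1476 Ma → Calymmian (1600–1400); D = 933 Ma → Tonian (1000–720).

A — Neogene; B — Rhyacian; C — Calymmian; D — Tonian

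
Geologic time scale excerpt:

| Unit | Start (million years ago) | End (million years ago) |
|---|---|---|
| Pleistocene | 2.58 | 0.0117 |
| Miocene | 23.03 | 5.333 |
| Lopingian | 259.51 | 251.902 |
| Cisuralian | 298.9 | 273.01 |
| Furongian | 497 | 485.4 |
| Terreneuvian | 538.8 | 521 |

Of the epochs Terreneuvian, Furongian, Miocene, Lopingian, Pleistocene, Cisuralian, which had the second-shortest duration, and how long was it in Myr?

Lopingian, 7.608 million years

Durations: Terreneuvian 17.8; Furongian 11.6; Miocene 17.697; Lopingian 7.608; Pleistocene 2.5683; Cisuralian 25.89 Myr.
Sorted shortest-first: Pleistocene (2.5683), Lopingian (7.608), Furongian (11.6), Miocene (17.697), Terreneuvian (17.8), Cisuralian (25.89).
The second shortest is Lopingian at 7.608 Myr.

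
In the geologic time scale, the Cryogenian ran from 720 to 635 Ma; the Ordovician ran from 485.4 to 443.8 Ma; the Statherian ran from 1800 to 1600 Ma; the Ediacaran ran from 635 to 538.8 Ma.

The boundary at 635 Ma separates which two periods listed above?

Cryogenian and Ediacaran

The Cryogenian ends at 635 Ma and the Ediacaran begins at 635 Ma, so they share that boundary.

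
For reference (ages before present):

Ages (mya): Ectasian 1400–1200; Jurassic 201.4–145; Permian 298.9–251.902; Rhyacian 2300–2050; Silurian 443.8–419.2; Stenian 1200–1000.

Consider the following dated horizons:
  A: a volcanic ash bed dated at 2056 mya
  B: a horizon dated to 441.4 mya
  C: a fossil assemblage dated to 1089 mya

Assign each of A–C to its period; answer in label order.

A: 2056 Ma lies in 2300–2050 Ma, so Rhyacian.
B: 441.4 Ma lies in 443.8–419.2 Ma, so Silurian.
C: 1089 Ma lies in 1200–1000 Ma, so Stenian.

A — Rhyacian; B — Silurian; C — Stenian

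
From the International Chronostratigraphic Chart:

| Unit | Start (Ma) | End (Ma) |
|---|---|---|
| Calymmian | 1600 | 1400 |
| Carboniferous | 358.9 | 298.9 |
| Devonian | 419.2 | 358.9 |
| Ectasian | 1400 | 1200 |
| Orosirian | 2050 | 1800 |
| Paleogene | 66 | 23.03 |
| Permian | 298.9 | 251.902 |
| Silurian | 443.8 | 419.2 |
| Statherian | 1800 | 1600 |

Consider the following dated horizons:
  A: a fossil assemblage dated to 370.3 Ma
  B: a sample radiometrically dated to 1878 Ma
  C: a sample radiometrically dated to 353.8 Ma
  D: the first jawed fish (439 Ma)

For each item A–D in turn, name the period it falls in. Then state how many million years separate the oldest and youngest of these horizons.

Match each age against the start–end ranges in the excerpt: A = 370.3 Ma → Devonian (419.2–358.9); B = 1878 Ma → Orosirian (2050–1800); C = 353.8 Ma → Carboniferous (358.9–298.9); D = 439 Ma → Silurian (443.8–419.2).
The largest age is 1878 Ma and the smallest is 353.8 Ma; their difference is 1524.2 Myr.

A — Devonian; B — Orosirian; C — Carboniferous; D — Silurian; span 1524.2 million years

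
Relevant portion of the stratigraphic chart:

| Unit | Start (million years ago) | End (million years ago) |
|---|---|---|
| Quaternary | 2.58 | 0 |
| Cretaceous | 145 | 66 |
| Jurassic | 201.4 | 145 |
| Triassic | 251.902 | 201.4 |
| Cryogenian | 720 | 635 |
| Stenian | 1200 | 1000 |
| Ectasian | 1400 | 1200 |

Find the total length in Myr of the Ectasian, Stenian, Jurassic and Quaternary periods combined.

Duration is start − end for each: (1400 − 1200) + (1200 − 1000) + (201.4 − 145) + (2.58 − 0).
That is 200 + 200 + 56.4 + 2.58, which totals 458.98 million years.

458.98 million years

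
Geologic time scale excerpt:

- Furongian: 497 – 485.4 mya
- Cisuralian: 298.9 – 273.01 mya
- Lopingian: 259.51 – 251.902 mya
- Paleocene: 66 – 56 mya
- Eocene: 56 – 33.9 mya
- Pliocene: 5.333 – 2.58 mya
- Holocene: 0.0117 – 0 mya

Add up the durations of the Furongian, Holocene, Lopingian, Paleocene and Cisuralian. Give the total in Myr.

55.1097 million years

Each duration: Furongian = 11.6; Holocene = 0.0117; Lopingian = 7.608; Paleocene = 10; Cisuralian = 25.89.
Sum: 11.6 + 0.0117 + 7.608 + 10 + 25.89 = 55.1097 Myr.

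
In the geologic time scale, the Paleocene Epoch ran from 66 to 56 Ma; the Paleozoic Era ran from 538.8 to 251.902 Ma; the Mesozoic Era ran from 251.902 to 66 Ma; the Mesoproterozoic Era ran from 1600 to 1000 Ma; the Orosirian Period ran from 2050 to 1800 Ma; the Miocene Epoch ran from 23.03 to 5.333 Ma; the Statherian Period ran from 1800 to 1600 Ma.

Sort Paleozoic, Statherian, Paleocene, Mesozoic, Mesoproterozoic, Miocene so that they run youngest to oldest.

Miocene, Paleocene, Mesozoic, Paleozoic, Mesoproterozoic, Statherian

The oldest of these is Statherian (starts 1800 Ma) and the youngest is Miocene (ends 5.333 Ma).
In between, by decreasing start age: Mesoproterozoic (1600), Paleozoic (538.8), Mesozoic (251.902), Paleocene (66).
Listing youngest first means reversing that sequence.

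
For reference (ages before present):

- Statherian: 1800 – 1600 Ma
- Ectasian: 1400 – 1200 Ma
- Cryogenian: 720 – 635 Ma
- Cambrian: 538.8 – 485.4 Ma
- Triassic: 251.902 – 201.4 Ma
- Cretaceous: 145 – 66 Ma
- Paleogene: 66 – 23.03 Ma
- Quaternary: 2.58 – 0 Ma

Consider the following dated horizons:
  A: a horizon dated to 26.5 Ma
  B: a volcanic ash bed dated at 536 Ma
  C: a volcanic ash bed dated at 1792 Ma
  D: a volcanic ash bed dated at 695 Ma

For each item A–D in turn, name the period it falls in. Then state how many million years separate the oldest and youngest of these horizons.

A — Paleogene; B — Cambrian; C — Statherian; D — Cryogenian; span 1765.5 million years

Match each age against the start–end ranges in the excerpt: A = 26.5 Ma → Paleogene (66–23.03); B = 536 Ma → Cambrian (538.8–485.4); C = 1792 Ma → Statherian (1800–1600); D = 695 Ma → Cryogenian (720–635).
The largest age is 1792 Ma and the smallest is 26.5 Ma; their difference is 1765.5 Myr.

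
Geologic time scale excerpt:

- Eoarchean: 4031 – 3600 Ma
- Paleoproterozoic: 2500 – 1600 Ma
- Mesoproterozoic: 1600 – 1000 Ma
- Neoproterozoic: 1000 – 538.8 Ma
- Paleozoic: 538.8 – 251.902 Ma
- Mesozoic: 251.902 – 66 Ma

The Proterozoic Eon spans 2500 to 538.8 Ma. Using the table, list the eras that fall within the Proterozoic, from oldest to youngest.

Eras with both bounds inside 2500–538.8 Ma: Paleoproterozoic (2500–1600), Mesoproterozoic (1600–1000), Neoproterozoic (1000–538.8).

Paleoproterozoic, Mesoproterozoic, Neoproterozoic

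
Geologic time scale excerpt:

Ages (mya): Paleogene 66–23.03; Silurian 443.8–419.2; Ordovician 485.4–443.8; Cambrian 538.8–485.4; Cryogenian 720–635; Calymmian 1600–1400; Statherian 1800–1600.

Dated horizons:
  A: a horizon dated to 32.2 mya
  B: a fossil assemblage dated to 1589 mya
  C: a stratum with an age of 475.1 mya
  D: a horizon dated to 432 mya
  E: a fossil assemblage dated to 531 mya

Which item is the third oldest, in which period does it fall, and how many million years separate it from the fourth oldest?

C, in the Ordovician; 43.1 million years to D

Larger Ma means older, so oldest first: B 1589 > E 531 > C 475.1 > D 432 > A 32.2.
Counting 3 along gives C (475.1 Ma); the excerpt puts that inside the Ordovician, 485.4–443.8 Ma.
Next in line is D (432 Ma), and 475.1 − 432 = 43.1 Myr.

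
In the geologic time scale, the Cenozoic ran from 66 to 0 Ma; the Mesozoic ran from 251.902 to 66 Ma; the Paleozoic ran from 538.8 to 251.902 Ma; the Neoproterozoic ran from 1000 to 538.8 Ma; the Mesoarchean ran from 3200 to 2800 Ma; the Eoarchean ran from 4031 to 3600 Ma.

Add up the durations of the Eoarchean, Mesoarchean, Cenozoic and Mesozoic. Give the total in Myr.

1082.902 million years

Duration is start − end for each: (4031 − 3600) + (3200 − 2800) + (66 − 0) + (251.902 − 66).
That is 431 + 400 + 66 + 185.902, which totals 1082.902 million years.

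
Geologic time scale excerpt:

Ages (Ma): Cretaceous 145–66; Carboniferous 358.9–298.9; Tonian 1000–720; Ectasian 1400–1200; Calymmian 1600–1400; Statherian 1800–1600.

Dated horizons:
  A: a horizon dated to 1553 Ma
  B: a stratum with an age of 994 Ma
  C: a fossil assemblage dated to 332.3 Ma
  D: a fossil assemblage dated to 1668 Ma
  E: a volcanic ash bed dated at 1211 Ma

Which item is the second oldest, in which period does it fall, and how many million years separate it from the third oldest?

Larger Ma means older, so oldest first: D 1668 > A 1553 > E 1211 > B 994 > C 332.3.
Counting 2 along gives A (1553 Ma); the excerpt puts that inside the Calymmian, 1600–1400 Ma.
Next in line is E (1211 Ma), and 1553 − 1211 = 342 Myr.

A, in the Calymmian; 342 million years to E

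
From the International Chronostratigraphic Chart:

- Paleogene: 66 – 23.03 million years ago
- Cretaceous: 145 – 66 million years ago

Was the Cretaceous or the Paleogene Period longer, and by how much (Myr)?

Cretaceous: 145 − 66 = 79 Myr.
Paleogene: 66 − 23.03 = 42.97 Myr.
Difference: 79 − 42.97 = 36.03 Myr, so the Cretaceous was longer.

Cretaceous, by 36.03 million years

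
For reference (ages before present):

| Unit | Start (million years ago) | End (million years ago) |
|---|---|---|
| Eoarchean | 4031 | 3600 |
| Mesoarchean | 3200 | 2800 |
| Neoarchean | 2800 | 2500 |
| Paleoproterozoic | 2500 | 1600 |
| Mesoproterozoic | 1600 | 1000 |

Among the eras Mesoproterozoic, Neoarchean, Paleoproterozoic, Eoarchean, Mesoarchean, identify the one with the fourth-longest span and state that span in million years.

Durations: Mesoproterozoic 600; Neoarchean 300; Paleoproterozoic 900; Eoarchean 431; Mesoarchean 400 Myr.
Sorted longest-first: Paleoproterozoic (900), Mesoproterozoic (600), Eoarchean (431), Mesoarchean (400), Neoarchean (300).
The fourth longest is Mesoarchean at 400 Myr.

Mesoarchean, 400 million years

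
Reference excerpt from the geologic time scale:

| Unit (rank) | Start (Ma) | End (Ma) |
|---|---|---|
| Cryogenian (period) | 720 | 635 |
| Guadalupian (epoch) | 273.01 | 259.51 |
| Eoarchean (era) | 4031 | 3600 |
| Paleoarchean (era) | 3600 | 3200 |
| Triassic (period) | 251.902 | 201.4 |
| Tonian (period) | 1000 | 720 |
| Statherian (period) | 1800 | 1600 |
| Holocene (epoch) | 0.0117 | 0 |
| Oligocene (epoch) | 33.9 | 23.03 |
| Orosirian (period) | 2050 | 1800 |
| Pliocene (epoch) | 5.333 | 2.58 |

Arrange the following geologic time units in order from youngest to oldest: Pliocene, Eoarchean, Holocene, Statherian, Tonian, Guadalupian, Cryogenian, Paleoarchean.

Read off each span (Ma): Pliocene 5.333–2.58; Eoarchean 4031–3600; Holocene 0.0117–0; Statherian 1800–1600; Tonian 1000–720; Guadalupian 273.01–259.51; Cryogenian 720–635; Paleoarchean 3600–3200.
Larger Ma is older, so oldest→youngest is Eoarchean, Paleoarchean, Statherian, Tonian, Cryogenian, Guadalupian, Pliocene, Holocene; reverse it for youngest→oldest.

Holocene, Pliocene, Guadalupian, Cryogenian, Tonian, Statherian, Paleoarchean, Eoarchean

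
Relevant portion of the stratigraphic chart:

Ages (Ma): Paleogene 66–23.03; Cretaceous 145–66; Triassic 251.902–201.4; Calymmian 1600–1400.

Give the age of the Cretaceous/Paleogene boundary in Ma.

66 Ma

The Cretaceous ends and the Paleogene begins at 66 Ma.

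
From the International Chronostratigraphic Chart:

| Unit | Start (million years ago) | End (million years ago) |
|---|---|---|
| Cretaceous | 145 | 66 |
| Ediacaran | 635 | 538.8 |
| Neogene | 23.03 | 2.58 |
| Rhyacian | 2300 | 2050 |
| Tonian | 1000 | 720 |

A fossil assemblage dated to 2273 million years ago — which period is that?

2273 Ma lies between 2300 and 2050 Ma, so it falls in the Rhyacian.

Rhyacian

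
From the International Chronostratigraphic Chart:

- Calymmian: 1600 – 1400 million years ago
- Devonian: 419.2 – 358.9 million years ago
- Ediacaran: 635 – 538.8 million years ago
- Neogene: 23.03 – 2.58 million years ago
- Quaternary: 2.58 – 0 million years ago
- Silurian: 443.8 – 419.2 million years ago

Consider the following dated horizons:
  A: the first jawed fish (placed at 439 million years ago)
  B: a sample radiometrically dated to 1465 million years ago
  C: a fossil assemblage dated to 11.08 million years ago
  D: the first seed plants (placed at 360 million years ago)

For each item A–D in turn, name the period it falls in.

A: 439 Ma lies in 443.8–419.2 Ma, so Silurian.
B: 1465 Ma lies in 1600–1400 Ma, so Calymmian.
C: 11.08 Ma lies in 23.03–2.58 Ma, so Neogene.
D: 360 Ma lies in 419.2–358.9 Ma, so Devonian.

A — Silurian; B — Calymmian; C — Neogene; D — Devonian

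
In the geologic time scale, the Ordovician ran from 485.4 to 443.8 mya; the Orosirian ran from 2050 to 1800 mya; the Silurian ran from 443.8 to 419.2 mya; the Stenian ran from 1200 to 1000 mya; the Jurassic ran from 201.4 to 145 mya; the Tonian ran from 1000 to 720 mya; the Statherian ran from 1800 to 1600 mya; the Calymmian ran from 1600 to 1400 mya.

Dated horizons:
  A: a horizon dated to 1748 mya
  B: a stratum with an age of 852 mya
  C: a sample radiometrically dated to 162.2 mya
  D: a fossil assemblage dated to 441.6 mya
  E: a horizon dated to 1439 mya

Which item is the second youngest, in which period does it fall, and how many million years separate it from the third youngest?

D, in the Silurian; 410.4 million years to B

Sorted youngest-first by Ma: C (162.2), D (441.6), B (852), E (1439), A (1748).
The second youngest is D at 441.6 Ma, which lies in 443.8–419.2 Ma: the Silurian.
The third youngest is B at 852 Ma; separation = |441.6 − 852| = 410.4 Myr.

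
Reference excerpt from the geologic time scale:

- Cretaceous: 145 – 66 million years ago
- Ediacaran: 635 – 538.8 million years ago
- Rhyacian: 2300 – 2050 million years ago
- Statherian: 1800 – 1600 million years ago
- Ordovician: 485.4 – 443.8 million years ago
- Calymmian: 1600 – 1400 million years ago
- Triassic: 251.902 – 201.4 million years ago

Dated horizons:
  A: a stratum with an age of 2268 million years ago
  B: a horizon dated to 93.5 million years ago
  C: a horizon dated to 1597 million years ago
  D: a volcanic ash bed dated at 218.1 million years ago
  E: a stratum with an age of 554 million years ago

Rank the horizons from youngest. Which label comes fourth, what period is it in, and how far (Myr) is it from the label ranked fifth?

Sorted youngest-first by Ma: B (93.5), D (218.1), E (554), C (1597), A (2268).
The fourth youngest is C at 1597 Ma, which lies in 1600–1400 Ma: the Calymmian.
The fifth youngest is A at 2268 Ma; separation = |1597 − 2268| = 671 Myr.

C, in the Calymmian; 671 million years to A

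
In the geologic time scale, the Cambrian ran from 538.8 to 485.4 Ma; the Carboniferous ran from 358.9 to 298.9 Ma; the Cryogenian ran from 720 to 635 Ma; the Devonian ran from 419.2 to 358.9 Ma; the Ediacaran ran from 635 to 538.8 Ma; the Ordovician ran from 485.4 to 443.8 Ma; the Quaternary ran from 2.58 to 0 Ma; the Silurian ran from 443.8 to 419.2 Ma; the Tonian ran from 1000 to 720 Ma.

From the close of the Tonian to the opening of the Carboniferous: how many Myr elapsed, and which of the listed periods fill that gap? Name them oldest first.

361.1 million years; Cryogenian, Ediacaran, Cambrian, Ordovician, Silurian, Devonian

End of Tonian = 720 Ma; start of Carboniferous = 358.9 Ma.
Gap = 720 − 358.9 = 361.1 Myr.
Periods wholly inside 720–358.9 Ma: Cryogenian (720–635), Ediacaran (635–538.8), Cambrian (538.8–485.4), Ordovician (485.4–443.8), Silurian (443.8–419.2), Devonian (419.2–358.9).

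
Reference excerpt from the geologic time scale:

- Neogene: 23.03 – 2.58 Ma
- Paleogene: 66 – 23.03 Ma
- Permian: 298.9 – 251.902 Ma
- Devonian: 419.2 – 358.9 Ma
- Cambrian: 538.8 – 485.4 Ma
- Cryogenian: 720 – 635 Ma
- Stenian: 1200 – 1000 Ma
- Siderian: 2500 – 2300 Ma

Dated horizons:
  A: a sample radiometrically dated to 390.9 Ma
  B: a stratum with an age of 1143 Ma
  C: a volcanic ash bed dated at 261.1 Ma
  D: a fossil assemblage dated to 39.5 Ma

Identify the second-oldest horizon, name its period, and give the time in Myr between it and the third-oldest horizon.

Sorted oldest-first by Ma: B (1143), A (390.9), C (261.1), D (39.5).
The second oldest is A at 390.9 Ma, which lies in 419.2–358.9 Ma: the Devonian.
The third oldest is C at 261.1 Ma; separation = |390.9 − 261.1| = 129.8 Myr.

A, in the Devonian; 129.8 million years to C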